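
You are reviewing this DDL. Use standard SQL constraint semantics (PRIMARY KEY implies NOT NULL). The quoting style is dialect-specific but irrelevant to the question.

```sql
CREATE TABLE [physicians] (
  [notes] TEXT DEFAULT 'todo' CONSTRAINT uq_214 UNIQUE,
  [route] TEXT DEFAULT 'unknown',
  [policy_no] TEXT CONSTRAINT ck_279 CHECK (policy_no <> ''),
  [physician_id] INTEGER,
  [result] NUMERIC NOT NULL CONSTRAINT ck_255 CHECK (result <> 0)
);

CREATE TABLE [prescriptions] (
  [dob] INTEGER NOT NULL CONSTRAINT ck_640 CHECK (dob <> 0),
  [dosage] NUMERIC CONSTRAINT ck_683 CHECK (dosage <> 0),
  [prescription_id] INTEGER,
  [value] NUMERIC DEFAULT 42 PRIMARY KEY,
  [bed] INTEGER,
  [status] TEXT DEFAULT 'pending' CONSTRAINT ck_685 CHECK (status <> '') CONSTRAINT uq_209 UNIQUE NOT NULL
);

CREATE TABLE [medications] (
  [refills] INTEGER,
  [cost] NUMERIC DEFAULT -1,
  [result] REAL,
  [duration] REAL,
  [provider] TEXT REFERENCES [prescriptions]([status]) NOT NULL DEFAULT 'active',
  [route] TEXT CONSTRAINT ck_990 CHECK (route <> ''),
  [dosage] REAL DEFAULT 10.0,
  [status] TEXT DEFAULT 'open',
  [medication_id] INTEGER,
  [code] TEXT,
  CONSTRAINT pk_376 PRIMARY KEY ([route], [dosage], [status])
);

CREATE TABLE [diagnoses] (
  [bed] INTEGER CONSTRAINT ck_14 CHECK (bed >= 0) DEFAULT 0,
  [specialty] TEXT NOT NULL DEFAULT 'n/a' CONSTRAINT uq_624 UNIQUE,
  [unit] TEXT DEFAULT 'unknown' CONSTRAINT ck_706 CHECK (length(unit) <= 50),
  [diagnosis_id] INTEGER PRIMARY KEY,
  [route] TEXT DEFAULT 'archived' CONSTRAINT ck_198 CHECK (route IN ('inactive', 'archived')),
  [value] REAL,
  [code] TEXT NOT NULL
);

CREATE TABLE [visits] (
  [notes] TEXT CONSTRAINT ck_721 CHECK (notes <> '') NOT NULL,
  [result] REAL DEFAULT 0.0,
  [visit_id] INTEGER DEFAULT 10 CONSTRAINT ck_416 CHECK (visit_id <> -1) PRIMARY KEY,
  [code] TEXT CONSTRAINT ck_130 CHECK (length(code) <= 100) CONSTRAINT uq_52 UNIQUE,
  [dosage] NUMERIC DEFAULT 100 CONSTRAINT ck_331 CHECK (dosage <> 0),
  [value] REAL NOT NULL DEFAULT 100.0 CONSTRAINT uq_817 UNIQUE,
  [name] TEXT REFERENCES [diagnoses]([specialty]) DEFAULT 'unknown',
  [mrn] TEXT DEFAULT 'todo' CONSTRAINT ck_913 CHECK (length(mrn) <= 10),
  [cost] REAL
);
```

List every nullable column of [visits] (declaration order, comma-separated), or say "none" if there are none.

- notes: declared NOT NULL → not nullable.
- result: DEFAULT only fills an omitted column; an explicit NULL is still allowed → nullable.
- visit_id: part of the PRIMARY KEY, which implies NOT NULL → not nullable.
- code: CHECK does not forbid NULL (a CHECK constraint passes when its expression is NULL) → nullable.
- dosage: CHECK does not forbid NULL (a CHECK constraint passes when its expression is NULL) → nullable.
- value: declared NOT NULL → not nullable.
- name: a foreign key column may be NULL unless separately constrained → nullable.
- mrn: CHECK does not forbid NULL (a CHECK constraint passes when its expression is NULL) → nullable.
- cost: no NOT NULL constraint applies → nullable.

result, code, dosage, name, mrn, cost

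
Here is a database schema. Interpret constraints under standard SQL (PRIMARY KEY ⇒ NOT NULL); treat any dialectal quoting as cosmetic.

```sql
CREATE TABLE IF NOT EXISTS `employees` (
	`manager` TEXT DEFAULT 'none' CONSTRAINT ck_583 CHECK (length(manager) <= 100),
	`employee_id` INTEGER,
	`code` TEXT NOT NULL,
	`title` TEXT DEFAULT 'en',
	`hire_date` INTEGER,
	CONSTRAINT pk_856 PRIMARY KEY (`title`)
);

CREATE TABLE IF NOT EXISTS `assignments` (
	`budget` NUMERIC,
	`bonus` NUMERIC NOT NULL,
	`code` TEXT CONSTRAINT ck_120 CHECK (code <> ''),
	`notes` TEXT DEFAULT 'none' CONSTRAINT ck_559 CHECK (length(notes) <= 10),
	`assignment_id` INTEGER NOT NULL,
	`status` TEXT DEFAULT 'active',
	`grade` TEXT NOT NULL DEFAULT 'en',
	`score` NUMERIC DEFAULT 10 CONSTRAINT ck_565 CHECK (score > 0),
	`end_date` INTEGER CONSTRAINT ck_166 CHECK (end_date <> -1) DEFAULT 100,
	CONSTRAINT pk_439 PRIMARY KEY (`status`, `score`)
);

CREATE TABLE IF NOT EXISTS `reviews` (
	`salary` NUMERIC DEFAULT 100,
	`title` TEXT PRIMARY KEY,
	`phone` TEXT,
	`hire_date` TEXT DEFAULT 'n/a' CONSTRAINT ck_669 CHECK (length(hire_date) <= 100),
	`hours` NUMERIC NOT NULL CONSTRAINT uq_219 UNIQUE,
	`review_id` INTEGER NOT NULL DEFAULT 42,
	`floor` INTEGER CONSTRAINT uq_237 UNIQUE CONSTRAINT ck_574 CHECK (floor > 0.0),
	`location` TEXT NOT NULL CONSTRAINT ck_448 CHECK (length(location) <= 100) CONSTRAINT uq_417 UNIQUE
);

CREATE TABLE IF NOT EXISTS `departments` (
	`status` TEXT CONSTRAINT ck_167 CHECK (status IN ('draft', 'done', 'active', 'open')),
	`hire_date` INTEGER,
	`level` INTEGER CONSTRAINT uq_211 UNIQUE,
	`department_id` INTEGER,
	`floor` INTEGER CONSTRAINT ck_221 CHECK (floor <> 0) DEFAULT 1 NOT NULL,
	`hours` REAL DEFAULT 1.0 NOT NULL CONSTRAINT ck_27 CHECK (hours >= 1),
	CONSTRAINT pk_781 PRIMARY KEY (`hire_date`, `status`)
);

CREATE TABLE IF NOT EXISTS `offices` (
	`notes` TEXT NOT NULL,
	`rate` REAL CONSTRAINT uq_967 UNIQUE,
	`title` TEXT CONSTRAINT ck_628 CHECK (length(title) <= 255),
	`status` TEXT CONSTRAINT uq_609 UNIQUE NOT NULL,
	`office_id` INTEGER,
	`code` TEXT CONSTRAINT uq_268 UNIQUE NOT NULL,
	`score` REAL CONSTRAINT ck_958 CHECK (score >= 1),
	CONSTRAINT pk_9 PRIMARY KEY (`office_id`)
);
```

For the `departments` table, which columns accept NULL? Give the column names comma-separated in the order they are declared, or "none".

level, department_id

- status: part of the PRIMARY KEY, which implies NOT NULL → not nullable.
- hire_date: part of the PRIMARY KEY, which implies NOT NULL → not nullable.
- level: UNIQUE does not imply NOT NULL → nullable.
- department_id: no NOT NULL constraint applies → nullable.
- floor: declared NOT NULL → not nullable.
- hours: declared NOT NULL → not nullable.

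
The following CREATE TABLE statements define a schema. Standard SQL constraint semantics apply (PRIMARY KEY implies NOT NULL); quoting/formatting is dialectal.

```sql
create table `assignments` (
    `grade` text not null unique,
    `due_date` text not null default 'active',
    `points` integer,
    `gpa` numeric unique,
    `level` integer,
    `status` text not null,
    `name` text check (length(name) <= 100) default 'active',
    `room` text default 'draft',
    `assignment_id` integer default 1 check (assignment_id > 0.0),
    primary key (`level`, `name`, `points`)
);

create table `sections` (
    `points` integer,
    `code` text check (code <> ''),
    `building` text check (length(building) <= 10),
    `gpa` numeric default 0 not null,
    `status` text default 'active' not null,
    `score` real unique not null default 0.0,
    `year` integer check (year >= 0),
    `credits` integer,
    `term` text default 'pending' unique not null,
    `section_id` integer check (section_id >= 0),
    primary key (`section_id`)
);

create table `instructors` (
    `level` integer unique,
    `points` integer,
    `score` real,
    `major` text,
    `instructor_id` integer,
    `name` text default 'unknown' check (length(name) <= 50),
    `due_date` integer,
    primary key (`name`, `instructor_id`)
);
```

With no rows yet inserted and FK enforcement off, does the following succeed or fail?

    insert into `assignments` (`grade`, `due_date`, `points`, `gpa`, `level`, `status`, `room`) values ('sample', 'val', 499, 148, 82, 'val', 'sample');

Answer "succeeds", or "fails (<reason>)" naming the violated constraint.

succeeds

NOT NULL columns: due_date is supplied; grade is supplied; level is supplied; name defaults to 'active'; points is supplied; status is supplied.
No constraint is violated.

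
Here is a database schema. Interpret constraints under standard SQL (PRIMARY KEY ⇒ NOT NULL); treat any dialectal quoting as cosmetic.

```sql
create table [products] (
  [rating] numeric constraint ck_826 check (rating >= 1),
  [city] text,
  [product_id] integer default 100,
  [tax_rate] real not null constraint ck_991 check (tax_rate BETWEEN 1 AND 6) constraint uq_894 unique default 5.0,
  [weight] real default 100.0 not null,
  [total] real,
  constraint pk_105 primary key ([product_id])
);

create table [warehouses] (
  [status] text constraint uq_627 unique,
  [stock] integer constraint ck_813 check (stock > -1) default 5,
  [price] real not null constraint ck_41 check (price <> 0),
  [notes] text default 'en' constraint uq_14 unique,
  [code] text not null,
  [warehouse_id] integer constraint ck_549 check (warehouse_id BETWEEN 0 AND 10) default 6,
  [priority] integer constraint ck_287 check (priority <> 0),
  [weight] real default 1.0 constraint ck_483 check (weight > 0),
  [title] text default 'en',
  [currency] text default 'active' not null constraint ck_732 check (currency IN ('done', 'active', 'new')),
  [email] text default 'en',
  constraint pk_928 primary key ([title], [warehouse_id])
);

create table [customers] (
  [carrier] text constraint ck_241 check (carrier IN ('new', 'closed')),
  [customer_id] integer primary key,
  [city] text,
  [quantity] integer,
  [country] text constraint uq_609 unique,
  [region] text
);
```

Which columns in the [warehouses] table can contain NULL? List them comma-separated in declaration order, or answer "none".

- status: UNIQUE does not imply NOT NULL → nullable.
- stock: CHECK does not forbid NULL (a CHECK constraint passes when its expression is NULL) → nullable.
- price: declared NOT NULL → not nullable.
- notes: UNIQUE does not imply NOT NULL → nullable.
- code: declared NOT NULL → not nullable.
- warehouse_id: part of the PRIMARY KEY, which implies NOT NULL → not nullable.
- priority: CHECK does not forbid NULL (a CHECK constraint passes when its expression is NULL) → nullable.
- weight: CHECK does not forbid NULL (a CHECK constraint passes when its expression is NULL) → nullable.
- title: part of the PRIMARY KEY, which implies NOT NULL → not nullable.
- currency: declared NOT NULL → not nullable.
- email: DEFAULT only fills an omitted column; an explicit NULL is still allowed → nullable.

status, stock, notes, priority, weight, email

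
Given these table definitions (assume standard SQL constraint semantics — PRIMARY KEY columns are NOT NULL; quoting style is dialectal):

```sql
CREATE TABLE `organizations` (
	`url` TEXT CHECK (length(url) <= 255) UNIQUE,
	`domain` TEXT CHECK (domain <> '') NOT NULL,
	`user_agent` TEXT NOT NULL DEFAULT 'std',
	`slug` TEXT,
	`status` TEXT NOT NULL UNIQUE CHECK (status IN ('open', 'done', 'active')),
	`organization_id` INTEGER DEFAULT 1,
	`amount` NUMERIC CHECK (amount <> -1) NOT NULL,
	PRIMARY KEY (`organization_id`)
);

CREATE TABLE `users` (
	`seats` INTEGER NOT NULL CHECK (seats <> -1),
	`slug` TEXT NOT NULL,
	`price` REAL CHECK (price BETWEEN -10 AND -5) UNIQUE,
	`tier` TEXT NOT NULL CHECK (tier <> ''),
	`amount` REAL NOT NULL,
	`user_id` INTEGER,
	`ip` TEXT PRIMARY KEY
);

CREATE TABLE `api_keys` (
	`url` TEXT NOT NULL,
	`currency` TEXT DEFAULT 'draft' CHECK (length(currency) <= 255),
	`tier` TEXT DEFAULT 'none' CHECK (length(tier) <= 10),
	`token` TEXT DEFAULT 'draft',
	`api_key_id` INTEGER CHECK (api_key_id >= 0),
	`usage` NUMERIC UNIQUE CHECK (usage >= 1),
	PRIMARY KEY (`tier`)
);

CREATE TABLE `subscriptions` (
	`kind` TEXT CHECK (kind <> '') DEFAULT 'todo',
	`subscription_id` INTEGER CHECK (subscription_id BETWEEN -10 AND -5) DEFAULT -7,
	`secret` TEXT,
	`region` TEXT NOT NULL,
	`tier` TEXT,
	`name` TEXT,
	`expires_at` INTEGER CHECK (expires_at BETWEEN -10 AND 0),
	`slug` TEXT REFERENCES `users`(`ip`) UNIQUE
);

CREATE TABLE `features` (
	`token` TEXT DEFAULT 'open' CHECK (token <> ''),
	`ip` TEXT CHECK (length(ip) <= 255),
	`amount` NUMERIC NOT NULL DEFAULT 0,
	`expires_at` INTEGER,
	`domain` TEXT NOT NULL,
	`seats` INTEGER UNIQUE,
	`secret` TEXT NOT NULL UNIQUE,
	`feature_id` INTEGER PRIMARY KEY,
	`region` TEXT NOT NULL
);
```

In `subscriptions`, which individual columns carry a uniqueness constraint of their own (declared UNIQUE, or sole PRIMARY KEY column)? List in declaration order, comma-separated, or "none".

- kind: no UNIQUE or single-column PK constraint.
- subscription_id: no UNIQUE or single-column PK constraint.
- secret: no UNIQUE or single-column PK constraint.
- region: no UNIQUE or single-column PK constraint.
- tier: no UNIQUE or single-column PK constraint.
- name: no UNIQUE or single-column PK constraint.
- expires_at: no UNIQUE or single-column PK constraint.
- slug: declared UNIQUE → unique.

slug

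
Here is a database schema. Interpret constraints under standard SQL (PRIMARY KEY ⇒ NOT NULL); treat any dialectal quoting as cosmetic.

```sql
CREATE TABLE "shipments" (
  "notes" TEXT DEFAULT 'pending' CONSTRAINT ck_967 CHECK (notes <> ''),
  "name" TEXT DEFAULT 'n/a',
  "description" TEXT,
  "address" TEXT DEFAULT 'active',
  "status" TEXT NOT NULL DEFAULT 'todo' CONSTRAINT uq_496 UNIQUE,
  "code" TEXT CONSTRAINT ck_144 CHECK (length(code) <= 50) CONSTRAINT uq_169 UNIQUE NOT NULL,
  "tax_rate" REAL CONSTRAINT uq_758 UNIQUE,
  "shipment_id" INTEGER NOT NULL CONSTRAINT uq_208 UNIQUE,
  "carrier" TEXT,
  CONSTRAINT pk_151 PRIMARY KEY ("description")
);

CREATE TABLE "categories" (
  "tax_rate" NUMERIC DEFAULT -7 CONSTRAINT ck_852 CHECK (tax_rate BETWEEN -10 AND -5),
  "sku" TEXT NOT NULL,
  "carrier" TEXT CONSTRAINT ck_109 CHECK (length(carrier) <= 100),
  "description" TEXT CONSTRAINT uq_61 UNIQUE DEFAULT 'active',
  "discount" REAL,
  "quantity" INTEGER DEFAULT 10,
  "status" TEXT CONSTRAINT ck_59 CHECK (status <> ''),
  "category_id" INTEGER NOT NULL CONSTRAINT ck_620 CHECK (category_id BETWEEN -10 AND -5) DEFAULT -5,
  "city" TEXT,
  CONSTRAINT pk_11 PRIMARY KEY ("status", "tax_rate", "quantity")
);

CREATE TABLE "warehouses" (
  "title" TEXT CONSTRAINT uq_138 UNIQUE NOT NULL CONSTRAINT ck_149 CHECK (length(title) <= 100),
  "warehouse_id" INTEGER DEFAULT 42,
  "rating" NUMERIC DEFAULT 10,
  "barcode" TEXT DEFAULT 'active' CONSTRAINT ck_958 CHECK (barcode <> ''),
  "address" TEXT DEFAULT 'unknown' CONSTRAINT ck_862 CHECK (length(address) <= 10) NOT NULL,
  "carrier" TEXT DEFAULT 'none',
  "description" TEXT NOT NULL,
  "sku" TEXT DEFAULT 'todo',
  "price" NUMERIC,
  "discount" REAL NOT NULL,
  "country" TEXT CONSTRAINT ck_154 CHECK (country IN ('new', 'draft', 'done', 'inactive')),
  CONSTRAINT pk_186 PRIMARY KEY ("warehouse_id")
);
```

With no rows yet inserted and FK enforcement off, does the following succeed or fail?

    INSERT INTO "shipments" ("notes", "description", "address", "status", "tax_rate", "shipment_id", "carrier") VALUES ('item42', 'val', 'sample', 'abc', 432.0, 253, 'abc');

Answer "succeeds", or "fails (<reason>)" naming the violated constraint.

fails (NOT NULL on code)

code is omitted from the column list and has no DEFAULT, so it would receive NULL.
But code is declared NOT NULL.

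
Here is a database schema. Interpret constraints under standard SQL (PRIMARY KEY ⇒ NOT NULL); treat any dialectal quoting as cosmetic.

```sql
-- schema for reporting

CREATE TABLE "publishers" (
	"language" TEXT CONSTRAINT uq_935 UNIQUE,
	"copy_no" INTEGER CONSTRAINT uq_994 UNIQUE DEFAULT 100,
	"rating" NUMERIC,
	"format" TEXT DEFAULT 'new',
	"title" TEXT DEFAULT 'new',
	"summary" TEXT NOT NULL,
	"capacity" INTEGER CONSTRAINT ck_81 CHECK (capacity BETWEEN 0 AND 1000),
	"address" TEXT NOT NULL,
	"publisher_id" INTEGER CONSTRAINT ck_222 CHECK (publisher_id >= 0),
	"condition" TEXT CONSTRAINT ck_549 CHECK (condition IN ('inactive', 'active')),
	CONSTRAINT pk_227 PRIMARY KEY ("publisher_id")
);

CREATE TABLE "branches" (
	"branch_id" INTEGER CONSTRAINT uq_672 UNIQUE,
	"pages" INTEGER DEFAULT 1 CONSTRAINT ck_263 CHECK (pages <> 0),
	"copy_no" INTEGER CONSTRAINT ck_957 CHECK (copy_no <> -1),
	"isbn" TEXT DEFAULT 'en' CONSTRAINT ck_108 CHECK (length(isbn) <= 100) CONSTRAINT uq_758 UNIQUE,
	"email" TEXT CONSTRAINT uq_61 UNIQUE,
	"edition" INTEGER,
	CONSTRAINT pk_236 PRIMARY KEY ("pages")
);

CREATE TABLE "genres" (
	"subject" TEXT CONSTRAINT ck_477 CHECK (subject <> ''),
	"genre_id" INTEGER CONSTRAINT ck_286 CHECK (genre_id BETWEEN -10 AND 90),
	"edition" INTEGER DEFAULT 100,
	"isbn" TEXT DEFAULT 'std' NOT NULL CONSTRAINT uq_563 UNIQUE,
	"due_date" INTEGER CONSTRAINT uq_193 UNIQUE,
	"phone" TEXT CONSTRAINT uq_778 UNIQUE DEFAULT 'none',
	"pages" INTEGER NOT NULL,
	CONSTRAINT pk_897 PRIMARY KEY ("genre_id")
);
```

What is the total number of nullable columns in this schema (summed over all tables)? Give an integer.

16

publishers: 7 nullable (language, copy_no, rating, format, title, capacity, condition — PK (publisher_id) and explicit NOT NULL columns excluded).
branches: 5 nullable (branch_id, copy_no, isbn, email, edition — PK (pages) and explicit NOT NULL columns excluded).
genres: 4 nullable (subject, edition, due_date, phone — PK (genre_id) and explicit NOT NULL columns excluded).
Total: 7 + 5 + 4 = 16.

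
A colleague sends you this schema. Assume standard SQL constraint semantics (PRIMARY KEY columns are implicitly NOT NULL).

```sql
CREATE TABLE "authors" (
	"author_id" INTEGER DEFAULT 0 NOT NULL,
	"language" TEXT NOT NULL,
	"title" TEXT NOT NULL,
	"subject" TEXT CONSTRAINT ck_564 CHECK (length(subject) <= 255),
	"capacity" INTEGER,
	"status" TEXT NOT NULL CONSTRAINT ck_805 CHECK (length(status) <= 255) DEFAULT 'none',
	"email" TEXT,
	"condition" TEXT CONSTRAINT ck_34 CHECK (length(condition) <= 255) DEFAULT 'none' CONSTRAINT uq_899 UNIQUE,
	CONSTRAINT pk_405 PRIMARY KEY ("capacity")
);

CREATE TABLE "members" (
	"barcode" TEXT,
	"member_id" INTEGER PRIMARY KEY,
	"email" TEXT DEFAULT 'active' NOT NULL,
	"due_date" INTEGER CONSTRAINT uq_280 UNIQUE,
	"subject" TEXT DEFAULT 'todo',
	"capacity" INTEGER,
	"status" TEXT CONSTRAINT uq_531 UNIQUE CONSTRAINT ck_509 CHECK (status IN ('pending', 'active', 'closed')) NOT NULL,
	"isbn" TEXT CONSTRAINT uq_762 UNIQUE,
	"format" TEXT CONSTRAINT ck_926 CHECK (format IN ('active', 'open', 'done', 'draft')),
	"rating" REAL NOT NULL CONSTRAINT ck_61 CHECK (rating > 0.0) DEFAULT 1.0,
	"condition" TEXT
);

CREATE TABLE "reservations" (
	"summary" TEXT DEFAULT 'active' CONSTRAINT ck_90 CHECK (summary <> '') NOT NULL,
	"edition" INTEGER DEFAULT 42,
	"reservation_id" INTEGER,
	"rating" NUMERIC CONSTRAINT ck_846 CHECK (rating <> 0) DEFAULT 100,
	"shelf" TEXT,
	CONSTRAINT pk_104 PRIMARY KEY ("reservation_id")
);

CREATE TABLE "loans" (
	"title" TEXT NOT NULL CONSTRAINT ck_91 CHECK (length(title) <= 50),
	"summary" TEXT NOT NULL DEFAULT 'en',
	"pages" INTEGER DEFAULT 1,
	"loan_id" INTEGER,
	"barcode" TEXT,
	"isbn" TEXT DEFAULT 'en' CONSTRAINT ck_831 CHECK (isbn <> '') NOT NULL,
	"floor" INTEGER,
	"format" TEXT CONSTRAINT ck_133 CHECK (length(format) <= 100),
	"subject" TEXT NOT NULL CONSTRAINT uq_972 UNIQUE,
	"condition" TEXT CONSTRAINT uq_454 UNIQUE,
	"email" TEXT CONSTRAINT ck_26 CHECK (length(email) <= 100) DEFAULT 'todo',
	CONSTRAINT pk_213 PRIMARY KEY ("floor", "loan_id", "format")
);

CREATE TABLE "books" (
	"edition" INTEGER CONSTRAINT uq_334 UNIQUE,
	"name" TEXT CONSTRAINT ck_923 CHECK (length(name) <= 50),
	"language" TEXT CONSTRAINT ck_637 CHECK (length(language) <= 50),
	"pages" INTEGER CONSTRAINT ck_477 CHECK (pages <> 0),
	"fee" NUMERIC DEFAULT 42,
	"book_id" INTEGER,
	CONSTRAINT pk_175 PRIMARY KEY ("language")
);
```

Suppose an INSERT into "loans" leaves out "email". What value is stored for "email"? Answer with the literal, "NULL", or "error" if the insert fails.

'todo'

email has an explicit DEFAULT 'todo'.
When the column is omitted from an INSERT, that default is used.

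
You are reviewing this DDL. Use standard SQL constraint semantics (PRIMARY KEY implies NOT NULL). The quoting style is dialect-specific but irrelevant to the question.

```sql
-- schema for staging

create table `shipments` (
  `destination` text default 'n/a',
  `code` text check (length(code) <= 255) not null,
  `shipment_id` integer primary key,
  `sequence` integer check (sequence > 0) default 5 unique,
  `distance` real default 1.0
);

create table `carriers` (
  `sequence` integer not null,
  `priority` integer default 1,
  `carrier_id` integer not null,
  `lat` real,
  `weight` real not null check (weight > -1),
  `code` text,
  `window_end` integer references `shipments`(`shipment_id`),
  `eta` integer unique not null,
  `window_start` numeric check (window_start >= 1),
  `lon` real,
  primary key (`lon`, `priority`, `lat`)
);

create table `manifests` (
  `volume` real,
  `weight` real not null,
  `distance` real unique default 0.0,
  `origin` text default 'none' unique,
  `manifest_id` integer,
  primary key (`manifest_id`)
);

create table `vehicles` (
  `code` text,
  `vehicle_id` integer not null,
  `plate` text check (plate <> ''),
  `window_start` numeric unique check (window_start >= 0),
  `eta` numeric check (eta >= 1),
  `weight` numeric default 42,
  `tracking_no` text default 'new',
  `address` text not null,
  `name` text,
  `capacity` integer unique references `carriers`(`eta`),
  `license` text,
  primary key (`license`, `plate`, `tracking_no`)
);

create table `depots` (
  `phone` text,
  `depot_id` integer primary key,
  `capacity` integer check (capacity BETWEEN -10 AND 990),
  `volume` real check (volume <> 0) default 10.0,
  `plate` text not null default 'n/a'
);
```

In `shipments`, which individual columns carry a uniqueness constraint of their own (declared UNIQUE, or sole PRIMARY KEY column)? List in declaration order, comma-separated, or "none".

- destination: no UNIQUE or single-column PK constraint.
- code: no UNIQUE or single-column PK constraint.
- shipment_id: single-column PRIMARY KEY → unique.
- sequence: declared UNIQUE → unique.
- distance: no UNIQUE or single-column PK constraint.

shipment_id, sequence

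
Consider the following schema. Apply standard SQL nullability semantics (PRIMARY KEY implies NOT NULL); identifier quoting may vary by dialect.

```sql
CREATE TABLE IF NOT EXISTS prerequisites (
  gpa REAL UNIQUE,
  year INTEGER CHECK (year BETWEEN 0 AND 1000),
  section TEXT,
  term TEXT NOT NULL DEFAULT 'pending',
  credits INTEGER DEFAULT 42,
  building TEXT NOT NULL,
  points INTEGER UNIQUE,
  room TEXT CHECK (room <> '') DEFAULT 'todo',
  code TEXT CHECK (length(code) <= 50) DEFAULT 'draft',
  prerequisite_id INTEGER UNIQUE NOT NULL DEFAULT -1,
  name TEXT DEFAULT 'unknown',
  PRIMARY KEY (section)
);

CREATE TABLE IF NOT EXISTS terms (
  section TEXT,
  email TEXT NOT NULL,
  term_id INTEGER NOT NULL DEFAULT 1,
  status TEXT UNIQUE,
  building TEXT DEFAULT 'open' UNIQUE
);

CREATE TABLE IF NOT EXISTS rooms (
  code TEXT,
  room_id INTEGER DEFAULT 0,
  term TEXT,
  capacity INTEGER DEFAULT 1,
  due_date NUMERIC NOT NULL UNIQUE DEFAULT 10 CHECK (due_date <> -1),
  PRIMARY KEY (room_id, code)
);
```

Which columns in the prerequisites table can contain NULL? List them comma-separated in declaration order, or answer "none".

- gpa: UNIQUE does not imply NOT NULL → nullable.
- year: CHECK does not forbid NULL (a CHECK constraint passes when its expression is NULL) → nullable.
- section: part of the PRIMARY KEY, which implies NOT NULL → not nullable.
- term: declared NOT NULL → not nullable.
- credits: DEFAULT only fills an omitted column; an explicit NULL is still allowed → nullable.
- building: declared NOT NULL → not nullable.
- points: UNIQUE does not imply NOT NULL → nullable.
- room: CHECK does not forbid NULL (a CHECK constraint passes when its expression is NULL) → nullable.
- code: CHECK does not forbid NULL (a CHECK constraint passes when its expression is NULL) → nullable.
- prerequisite_id: declared NOT NULL → not nullable.
- name: DEFAULT only fills an omitted column; an explicit NULL is still allowed → nullable.

gpa, year, credits, points, room, code, name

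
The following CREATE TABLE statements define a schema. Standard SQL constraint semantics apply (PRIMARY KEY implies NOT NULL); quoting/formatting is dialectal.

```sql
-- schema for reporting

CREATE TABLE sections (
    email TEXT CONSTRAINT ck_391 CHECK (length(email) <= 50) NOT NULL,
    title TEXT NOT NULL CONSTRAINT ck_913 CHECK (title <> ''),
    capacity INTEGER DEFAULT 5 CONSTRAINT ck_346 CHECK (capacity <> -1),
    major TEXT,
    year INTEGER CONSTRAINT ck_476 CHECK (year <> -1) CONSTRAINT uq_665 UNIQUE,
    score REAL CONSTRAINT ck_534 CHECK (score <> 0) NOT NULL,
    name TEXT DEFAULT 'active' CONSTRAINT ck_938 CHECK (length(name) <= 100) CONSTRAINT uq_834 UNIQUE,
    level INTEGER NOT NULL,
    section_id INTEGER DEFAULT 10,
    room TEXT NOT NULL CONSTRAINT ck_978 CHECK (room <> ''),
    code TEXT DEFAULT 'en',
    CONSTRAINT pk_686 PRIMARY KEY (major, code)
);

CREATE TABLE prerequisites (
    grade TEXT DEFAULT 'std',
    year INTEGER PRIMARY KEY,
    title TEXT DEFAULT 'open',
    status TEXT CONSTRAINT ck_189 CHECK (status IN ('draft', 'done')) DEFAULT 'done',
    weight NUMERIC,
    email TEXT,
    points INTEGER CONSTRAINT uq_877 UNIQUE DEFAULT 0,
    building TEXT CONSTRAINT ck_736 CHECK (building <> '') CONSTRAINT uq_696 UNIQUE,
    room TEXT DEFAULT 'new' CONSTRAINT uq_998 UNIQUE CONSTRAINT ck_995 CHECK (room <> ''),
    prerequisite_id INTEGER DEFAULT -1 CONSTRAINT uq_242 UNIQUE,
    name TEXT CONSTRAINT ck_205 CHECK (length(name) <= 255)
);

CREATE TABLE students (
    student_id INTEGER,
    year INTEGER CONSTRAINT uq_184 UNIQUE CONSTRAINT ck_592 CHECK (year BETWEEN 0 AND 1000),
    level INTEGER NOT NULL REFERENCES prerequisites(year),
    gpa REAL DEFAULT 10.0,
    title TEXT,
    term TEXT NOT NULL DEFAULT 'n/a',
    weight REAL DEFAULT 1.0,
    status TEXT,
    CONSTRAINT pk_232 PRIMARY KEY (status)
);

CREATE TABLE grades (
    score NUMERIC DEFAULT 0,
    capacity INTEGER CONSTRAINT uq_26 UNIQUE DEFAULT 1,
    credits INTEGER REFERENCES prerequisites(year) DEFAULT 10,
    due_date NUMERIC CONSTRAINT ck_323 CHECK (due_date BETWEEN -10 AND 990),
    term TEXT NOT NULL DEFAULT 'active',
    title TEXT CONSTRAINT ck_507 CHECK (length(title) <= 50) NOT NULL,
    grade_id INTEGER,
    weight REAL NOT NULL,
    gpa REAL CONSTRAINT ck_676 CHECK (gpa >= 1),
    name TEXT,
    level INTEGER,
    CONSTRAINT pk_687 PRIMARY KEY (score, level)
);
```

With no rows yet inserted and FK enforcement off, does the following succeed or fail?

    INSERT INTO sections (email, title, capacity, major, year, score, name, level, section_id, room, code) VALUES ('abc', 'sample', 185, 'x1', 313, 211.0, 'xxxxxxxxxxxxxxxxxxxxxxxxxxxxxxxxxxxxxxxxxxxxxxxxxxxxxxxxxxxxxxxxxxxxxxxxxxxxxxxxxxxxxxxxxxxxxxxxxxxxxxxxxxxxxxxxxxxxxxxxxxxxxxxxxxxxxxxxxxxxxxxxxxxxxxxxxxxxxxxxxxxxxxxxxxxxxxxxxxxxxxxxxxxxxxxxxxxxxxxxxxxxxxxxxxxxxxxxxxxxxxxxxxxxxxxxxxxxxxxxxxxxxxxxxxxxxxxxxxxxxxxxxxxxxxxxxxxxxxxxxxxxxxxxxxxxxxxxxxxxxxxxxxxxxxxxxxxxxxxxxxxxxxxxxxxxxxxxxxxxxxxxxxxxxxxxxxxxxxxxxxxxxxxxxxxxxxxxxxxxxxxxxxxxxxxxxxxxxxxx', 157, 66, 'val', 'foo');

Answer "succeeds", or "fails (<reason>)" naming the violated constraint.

The value 'xxxxxxxxxxxxxxxxxxxxxxxxxxxxxxxxxxxxxxxxxxxxxxxxxxxxxxxxxxxxxxxxxxxxxxxxxxxxxxxxxxxxxxxxxxxxxxxxxxxxxxxxxxxxxxxxxxxxxxxxxxxxxxxxxxxxxxxxxxxxxxxxxxxxxxxxxxxxxxxxxxxxxxxxxxxxxxxxxxxxxxxxxxxxxxxxxxxxxxxxxxxxxxxxxxxxxxxxxxxxxxxxxxxxxxxxxxxxxxxxxxxxxxxxxxxxxxxxxxxxxxxxxxxxxxxxxxxxxxxxxxxxxxxxxxxxxxxxxxxxxxxxxxxxxxxxxxxxxxxxxxxxxxxxxxxxxxxxxxxxxxxxxxxxxxxxxxxxxxxxxxxxxxxxxxxxxxxxxxxxxxxxxxxxxxxxxxxxxxxx' for name violates CHECK (length(name) <= 100).

fails (CHECK on name)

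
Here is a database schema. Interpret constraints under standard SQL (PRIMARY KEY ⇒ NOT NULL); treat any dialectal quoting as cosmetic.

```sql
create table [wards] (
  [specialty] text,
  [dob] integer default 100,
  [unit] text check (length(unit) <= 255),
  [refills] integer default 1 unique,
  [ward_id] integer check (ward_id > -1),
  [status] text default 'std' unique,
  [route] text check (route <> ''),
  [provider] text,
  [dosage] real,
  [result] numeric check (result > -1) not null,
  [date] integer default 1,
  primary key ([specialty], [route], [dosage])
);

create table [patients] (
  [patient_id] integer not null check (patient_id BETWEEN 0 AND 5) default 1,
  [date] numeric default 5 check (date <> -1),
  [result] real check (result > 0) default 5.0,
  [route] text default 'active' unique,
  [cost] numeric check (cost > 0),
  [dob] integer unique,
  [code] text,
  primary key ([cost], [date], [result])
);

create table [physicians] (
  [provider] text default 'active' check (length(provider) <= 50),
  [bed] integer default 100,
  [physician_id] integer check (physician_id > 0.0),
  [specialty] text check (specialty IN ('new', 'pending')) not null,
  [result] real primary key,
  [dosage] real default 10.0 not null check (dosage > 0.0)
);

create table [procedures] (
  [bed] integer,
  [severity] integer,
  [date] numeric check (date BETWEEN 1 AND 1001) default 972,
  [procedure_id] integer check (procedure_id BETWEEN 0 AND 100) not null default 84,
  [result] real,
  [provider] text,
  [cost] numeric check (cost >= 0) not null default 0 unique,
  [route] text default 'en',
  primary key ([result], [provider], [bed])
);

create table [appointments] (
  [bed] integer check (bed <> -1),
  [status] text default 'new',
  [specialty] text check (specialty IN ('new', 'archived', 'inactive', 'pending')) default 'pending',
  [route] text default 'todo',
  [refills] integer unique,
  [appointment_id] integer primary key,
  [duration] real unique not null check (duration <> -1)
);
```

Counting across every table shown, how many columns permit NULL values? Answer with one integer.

wards: 7 nullable (dob, unit, refills, ward_id, status, provider, date — PK (specialty, route, dosage) and explicit NOT NULL columns excluded).
patients: 3 nullable (route, dob, code — PK (cost, date, result) and explicit NOT NULL columns excluded).
physicians: 3 nullable (provider, bed, physician_id — PK (result) and explicit NOT NULL columns excluded).
procedures: 3 nullable (severity, date, route — PK (result, provider, bed) and explicit NOT NULL columns excluded).
appointments: 5 nullable (bed, status, specialty, route, refills — PK (appointment_id) and explicit NOT NULL columns excluded).
Total: 7 + 3 + 3 + 3 + 5 = 21.

21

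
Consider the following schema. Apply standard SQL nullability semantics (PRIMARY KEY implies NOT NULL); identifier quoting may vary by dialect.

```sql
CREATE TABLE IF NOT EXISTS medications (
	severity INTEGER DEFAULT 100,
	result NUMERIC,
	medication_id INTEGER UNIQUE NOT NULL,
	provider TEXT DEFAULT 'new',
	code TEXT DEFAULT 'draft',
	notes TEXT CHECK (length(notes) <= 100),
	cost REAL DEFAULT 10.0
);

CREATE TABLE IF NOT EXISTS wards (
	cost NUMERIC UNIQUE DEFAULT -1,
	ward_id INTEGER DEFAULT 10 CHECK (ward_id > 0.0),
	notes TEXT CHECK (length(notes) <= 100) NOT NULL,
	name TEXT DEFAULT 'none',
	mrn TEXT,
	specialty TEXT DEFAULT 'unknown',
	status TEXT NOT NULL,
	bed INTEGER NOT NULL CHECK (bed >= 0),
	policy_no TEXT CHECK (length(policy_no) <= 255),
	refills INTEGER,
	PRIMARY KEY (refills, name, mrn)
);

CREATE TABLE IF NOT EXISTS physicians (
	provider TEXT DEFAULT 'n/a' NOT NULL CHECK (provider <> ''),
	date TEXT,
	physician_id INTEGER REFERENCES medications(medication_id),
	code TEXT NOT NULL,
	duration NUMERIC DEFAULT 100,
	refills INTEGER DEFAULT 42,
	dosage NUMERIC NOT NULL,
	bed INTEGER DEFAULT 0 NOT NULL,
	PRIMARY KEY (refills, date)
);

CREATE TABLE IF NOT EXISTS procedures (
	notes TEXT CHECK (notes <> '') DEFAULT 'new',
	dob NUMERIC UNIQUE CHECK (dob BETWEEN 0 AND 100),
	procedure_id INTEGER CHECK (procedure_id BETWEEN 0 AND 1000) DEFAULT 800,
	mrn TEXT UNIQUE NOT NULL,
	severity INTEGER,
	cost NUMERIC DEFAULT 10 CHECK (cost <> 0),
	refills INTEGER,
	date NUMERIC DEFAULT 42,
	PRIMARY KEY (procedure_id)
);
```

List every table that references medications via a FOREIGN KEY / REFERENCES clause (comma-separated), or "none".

- physicians.physician_id references medications(medication_id).

physicians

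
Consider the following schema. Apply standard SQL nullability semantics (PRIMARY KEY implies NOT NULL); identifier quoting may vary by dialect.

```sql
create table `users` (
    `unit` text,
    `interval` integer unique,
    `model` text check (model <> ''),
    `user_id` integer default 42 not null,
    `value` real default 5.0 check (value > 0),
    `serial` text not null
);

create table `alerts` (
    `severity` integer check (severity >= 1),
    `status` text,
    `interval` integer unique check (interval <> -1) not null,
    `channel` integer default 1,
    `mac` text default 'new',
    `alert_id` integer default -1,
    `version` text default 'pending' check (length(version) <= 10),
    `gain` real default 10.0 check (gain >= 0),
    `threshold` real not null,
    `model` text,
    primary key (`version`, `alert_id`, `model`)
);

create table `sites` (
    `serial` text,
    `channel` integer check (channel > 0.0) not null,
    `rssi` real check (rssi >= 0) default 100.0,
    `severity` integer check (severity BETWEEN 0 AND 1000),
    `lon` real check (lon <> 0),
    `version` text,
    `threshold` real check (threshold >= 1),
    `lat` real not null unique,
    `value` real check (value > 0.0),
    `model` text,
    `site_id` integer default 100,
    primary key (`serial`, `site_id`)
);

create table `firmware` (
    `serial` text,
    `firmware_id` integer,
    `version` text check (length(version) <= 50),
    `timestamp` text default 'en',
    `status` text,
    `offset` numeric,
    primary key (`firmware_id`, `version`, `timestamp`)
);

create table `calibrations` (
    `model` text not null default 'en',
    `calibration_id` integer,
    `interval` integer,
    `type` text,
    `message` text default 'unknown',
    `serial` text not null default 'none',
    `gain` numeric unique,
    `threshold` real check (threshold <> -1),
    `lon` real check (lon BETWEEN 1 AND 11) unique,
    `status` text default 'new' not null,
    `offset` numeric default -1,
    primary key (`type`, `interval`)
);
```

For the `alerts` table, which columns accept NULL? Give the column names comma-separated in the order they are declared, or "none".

- severity: CHECK does not forbid NULL (a CHECK constraint passes when its expression is NULL) → nullable.
- status: no NOT NULL constraint applies → nullable.
- interval: declared NOT NULL → not nullable.
- channel: DEFAULT only fills an omitted column; an explicit NULL is still allowed → nullable.
- mac: DEFAULT only fills an omitted column; an explicit NULL is still allowed → nullable.
- alert_id: part of the PRIMARY KEY, which implies NOT NULL → not nullable.
- version: part of the PRIMARY KEY, which implies NOT NULL → not nullable.
- gain: CHECK does not forbid NULL (a CHECK constraint passes when its expression is NULL) → nullable.
- threshold: declared NOT NULL → not nullable.
- model: part of the PRIMARY KEY, which implies NOT NULL → not nullable.

severity, status, channel, mac, gain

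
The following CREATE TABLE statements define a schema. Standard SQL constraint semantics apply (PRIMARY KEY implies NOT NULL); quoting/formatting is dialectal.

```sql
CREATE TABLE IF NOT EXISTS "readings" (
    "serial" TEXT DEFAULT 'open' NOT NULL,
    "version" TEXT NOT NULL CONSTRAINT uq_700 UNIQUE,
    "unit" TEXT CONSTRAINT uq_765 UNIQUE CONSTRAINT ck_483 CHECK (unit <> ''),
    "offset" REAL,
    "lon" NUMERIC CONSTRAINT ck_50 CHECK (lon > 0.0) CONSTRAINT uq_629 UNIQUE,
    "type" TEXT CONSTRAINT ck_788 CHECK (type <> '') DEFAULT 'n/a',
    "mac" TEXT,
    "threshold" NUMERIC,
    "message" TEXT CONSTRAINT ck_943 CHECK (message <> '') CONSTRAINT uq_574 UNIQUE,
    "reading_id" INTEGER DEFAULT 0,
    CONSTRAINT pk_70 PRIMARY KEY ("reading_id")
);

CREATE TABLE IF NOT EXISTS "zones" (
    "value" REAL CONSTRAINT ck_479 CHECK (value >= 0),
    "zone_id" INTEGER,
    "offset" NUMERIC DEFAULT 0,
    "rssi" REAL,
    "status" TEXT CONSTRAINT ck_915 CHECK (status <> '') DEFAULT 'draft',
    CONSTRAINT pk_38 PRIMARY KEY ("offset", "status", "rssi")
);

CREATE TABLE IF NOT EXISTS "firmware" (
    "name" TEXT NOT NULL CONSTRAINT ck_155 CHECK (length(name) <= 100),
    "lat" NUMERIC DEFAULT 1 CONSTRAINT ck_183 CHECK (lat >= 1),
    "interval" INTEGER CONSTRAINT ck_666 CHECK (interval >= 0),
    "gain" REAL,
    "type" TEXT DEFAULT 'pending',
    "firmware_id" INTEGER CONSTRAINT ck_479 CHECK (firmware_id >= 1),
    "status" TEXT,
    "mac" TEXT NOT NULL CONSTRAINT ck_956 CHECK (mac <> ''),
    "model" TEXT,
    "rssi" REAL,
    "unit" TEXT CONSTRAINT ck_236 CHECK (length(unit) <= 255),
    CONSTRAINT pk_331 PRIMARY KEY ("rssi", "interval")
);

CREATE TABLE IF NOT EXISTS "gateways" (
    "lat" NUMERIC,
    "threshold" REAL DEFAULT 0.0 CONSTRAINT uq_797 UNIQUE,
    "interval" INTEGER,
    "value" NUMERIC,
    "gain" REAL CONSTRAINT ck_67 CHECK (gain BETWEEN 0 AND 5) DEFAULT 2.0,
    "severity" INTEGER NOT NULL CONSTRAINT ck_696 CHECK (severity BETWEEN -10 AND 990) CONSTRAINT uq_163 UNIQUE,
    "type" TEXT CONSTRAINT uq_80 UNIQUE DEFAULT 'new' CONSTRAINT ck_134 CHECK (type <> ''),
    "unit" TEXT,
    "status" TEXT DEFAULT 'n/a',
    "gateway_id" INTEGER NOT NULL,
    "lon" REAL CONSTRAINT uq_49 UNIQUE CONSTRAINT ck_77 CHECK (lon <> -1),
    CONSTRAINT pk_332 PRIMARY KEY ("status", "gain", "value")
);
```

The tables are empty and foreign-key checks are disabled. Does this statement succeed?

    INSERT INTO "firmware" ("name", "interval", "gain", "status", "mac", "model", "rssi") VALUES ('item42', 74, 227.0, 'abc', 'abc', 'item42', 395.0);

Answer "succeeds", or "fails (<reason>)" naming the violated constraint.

NOT NULL columns: interval is supplied; mac is supplied; name is supplied; rssi is supplied.
CHECK constraints: 'item42' satisfies (length(name) <= 100); 74 satisfies (interval >= 0); 'abc' satisfies (mac <> '').
No constraint is violated.

succeeds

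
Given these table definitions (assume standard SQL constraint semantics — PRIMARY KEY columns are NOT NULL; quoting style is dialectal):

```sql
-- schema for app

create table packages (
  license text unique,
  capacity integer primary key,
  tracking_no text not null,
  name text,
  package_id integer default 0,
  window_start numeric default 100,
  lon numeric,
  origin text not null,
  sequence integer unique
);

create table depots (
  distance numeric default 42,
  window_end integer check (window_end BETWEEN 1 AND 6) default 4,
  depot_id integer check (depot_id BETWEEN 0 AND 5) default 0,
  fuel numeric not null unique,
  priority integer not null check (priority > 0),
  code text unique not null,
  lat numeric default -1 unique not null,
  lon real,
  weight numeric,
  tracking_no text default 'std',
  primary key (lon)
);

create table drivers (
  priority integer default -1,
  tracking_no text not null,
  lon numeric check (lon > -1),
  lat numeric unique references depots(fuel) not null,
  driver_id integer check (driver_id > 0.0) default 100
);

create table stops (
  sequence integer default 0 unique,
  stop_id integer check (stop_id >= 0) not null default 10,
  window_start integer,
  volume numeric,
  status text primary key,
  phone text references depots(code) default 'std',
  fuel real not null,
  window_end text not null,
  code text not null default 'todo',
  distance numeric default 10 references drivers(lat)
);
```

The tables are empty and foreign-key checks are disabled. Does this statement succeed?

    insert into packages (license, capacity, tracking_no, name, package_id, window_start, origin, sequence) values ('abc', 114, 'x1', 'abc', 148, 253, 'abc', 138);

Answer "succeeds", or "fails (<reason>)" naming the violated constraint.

NOT NULL columns: capacity is supplied; origin is supplied; tracking_no is supplied.
No constraint is violated.

succeeds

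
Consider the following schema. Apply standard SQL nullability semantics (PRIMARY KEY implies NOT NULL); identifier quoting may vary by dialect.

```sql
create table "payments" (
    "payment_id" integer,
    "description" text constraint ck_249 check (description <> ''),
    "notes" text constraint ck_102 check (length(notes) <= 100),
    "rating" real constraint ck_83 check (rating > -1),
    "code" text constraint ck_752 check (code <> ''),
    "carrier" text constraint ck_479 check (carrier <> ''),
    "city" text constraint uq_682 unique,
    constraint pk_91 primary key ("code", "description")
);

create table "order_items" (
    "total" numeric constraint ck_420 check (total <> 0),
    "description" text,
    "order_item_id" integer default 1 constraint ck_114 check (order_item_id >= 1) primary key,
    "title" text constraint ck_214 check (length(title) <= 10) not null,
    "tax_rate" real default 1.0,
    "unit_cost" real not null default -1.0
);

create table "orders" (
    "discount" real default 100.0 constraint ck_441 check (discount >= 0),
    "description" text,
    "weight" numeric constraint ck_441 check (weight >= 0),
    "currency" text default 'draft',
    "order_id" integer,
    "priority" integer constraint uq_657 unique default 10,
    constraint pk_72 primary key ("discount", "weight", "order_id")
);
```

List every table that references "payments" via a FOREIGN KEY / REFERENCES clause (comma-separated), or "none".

none

No REFERENCES clause anywhere in the schema names payments.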